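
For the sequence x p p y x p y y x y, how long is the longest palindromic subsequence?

Using dp[i][j] = 2 + dp[i+1][j−1] if the ends match, else max(dp[i+1][j], dp[i][j−1]):
dp[1][10] = 6. A witness is yxyyxy at positions 4,5,7,8,9,10.

6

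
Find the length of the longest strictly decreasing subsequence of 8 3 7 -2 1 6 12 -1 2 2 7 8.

Let dp[i] be the longest decreasing subsequence ending at position i. Then dp = [1, 2, 2, 3, 3, 3, 1, 4, 4, 4, 2, 2].
The maximum is 4; one witness is 8, 3, 1, -1 at positions 1,2,5,8.

4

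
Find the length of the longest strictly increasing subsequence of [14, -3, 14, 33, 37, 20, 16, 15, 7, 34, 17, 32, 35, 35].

6

Let dp[i] be the longest increasing subsequence ending at position i. Then dp = [1, 1, 2, 3, 4, 3, 3, 3, 2, 4, 4, 5, 6, 6].
The maximum is 6; one witness is -3, 14, 16, 17, 32, 35 at positions 2,3,7,11,12,13.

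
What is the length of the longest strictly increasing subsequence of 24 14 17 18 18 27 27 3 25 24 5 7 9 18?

5

One longest increasing subsequence is 3, 5, 7, 9, 18 (positions 8,11,12,13,14), of length 5; no longer one exists.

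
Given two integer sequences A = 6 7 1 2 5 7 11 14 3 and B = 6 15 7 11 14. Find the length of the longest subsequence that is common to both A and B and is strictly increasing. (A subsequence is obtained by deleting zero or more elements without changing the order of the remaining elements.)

A longest common strictly increasing subsequence is 6, 7, 11, 14 (length 4); it appears in order in both A and B, and no longer such subsequence exists.

4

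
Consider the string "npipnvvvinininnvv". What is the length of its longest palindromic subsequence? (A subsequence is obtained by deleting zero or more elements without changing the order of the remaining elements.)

9

Using dp[i][j] = 2 + dp[i+1][j−1] if the ends match, else max(dp[i+1][j], dp[i][j−1]):
dp[1][17] = 9. A witness is vvnninnvv at positions 6,7,10,12,13,14,15,16,17.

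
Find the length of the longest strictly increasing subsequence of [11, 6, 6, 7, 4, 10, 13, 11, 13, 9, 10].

5

Let dp[i] be the longest increasing subsequence ending at position i. Then dp = [1, 1, 1, 2, 1, 3, 4, 4, 5, 3, 4].
The maximum is 5; one witness is 6, 7, 10, 11, 13 at positions 2,4,6,8,9.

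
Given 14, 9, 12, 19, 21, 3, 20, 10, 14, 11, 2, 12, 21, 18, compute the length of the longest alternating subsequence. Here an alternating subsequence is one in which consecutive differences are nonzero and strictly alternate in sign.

10

Track the best alternating length ending on an up-step vs a down-step at each position: up/down = 1/1, 1/2, 3/2, 3/1, 3/1, 1/4, 5/4, 5/6, 7/6, 7/8, 1/8, 9/8, 9/1, 9/10.
The maximum over both is 10; one such subsequence is 14, 9, 12, 3, 20, 10, 14, 11, 21, 18.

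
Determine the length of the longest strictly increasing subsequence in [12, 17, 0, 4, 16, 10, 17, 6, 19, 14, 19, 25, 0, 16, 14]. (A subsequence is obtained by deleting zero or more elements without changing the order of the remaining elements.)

One longest increasing subsequence is 0, 4, 16, 17, 19, 25 (positions 3,4,5,7,9,12), of length 6; no longer one exists.

6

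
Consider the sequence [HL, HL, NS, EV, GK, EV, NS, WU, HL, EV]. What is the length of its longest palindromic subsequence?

Using dp[i][j] = 2 + dp[i+1][j−1] if the ends match, else max(dp[i+1][j], dp[i][j−1]):
dp[1][10] = 7. A witness is HL NS EV GK EV NS HL at positions 2,3,4,5,6,7,9.

7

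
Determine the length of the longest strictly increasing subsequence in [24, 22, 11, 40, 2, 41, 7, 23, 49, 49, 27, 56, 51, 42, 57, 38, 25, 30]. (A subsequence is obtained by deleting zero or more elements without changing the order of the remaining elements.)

Let dp[i] be the longest increasing subsequence ending at position i. Then dp = [1, 1, 1, 2, 1, 3, 2, 3, 4, 4, 4, 5, 5, 5, 6, 5, 4, 5].
The maximum is 6; one witness is 24, 40, 41, 49, 56, 57 at positions 1,4,6,9,12,15.

6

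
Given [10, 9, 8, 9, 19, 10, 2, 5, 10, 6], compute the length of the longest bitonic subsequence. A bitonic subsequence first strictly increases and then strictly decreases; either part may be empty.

Let inc[i] be the LIS ending at i and dec[i] the longest strictly decreasing subsequence starting at i. inc = [1, 1, 1, 2, 3, 3, 1, 2, 3, 3], dec = [4, 3, 2, 2, 3, 2, 1, 1, 2, 1].
max_i inc[i]+dec[i]−1 = 5, with one witness 8, 9, 19, 10, 6.

5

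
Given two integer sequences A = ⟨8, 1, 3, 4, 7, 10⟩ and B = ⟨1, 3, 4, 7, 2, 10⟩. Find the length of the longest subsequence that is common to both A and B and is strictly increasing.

For each value that appears in both, track the longest common increasing run ending there.
The best achievable length is 5; one witness is 1, 3, 4, 7, 10 (A-positions 2,3,4,5,6, B-positions 1,2,3,4,6).

5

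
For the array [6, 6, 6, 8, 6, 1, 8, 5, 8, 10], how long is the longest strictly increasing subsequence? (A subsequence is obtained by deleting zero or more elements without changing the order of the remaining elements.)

Scanning left to right, the best length ending at each element is: 6→1, 6→1, 6→1, 8→2, 6→1, 1→1, 8→2, 5→2, 8→3, 10→4.
So the longest increasing subsequence has length 4, e.g. 1, 5, 8, 10.

4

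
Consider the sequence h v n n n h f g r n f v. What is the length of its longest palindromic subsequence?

6

Using dp[i][j] = 2 + dp[i+1][j−1] if the ends match, else max(dp[i+1][j], dp[i][j−1]):
dp[1][12] = 6. A witness is vnnnnv at positions 2,3,4,5,10,12.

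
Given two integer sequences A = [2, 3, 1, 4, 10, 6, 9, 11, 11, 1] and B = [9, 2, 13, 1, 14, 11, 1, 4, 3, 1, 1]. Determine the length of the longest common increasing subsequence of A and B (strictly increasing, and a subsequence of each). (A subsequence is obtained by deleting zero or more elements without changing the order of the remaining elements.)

For each value that appears in both, track the longest common increasing run ending there.
The best achievable length is 2; one witness is 9, 11 (A-positions 7,8, B-positions 1,6).

2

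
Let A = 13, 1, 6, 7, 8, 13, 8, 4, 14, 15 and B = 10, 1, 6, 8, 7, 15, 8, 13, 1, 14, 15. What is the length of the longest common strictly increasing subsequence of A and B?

For each value that appears in both, track the longest common increasing run ending there.
The best achievable length is 7; one witness is 1, 6, 7, 8, 13, 14, 15 (A-positions 2,3,4,5,6,9,10, B-positions 2,3,5,7,8,10,11).

7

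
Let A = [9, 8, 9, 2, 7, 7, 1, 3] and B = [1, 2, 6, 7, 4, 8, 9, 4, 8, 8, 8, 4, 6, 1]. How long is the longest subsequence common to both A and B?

3

A longest common subsequence is 9, 8, 1 (length 3); the LCS DP confirms no longer common subsequence exists.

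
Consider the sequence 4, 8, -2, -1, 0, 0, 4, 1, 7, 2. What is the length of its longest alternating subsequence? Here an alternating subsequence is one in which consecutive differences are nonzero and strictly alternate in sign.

7

Track the best alternating length ending on an up-step vs a down-step at each position: up/down = 1/1, 2/1, 1/3, 4/3, 4/3, 4/3, 4/3, 4/5, 6/3, 6/7.
The maximum over both is 7; one such subsequence is 4, 8, -2, 4, 1, 7, 2.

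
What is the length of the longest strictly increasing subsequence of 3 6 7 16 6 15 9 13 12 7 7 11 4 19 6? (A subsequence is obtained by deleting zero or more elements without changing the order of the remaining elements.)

6

One longest increasing subsequence is 3, 6, 7, 9, 13, 19 (positions 1,2,3,7,8,14), of length 6; no longer one exists.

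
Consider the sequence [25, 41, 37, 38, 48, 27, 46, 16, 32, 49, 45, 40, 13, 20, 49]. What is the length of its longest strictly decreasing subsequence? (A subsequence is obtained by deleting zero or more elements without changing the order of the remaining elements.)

Let dp[i] be the longest decreasing subsequence ending at position i. Then dp = [1, 1, 2, 2, 1, 3, 2, 4, 3, 1, 3, 4, 5, 5, 1].
The maximum is 5; one witness is 41, 37, 27, 16, 13 at positions 2,3,6,8,13.

5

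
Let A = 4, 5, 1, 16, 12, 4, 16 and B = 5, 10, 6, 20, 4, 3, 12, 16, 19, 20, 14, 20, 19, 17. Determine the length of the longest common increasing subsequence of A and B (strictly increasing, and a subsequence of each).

3

For each value that appears in both, track the longest common increasing run ending there.
The best achievable length is 3; one witness is 5, 12, 16 (A-positions 2,5,7, B-positions 1,7,8).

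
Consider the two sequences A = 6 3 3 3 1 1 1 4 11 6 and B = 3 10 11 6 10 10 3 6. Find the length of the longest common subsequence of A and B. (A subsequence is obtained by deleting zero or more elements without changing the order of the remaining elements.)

Backtracking the LCS table gives one alignment: 6 (A1,B4) → 3 (A4,B7) → 6 (A10,B8).
So the longest common subsequence has length 3.

3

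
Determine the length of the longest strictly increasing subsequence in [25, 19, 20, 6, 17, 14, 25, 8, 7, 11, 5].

3

Scanning left to right, the best length ending at each element is: 25→1, 19→1, 20→2, 6→1, 17→2, 14→2, 25→3, 8→2, 7→2, 11→3, 5→1.
So the longest increasing subsequence has length 3, e.g. 19, 20, 25.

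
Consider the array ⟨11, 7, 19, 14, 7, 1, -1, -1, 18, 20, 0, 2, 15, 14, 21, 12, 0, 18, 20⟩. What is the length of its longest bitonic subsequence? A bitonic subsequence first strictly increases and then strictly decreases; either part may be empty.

One longest bitonic subsequence is 11, 14, 18, 20, 15, 14, 12, 0 (positions 1,4,9,10,13,14,16,17): it rises to 20 then falls. Length 8 is optimal.

8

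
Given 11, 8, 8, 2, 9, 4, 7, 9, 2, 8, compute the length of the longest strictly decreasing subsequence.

4

Scanning left to right, the best length ending at each element is: 11→1, 8→2, 8→2, 2→3, 9→2, 4→3, 7→3, 9→2, 2→4, 8→3.
So the longest decreasing subsequence has length 4, e.g. 11, 8, 4, 2.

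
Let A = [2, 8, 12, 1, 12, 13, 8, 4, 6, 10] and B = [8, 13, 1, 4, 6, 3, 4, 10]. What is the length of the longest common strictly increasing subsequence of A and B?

4

For each value that appears in both, track the longest common increasing run ending there.
The best achievable length is 4; one witness is 1, 4, 6, 10 (A-positions 4,8,9,10, B-positions 3,4,5,8).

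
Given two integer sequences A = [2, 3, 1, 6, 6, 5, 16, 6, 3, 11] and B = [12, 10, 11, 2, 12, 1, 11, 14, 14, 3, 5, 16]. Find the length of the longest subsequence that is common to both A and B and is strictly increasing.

For each value that appears in both, track the longest common increasing run ending there.
The best achievable length is 4; one witness is 2, 3, 5, 16 (A-positions 1,2,6,7, B-positions 4,10,11,12).

4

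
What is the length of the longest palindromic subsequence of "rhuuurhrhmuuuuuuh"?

11

One longest palindromic subsequence is huuuuuuuuuh (positions 2,3,4,5,11,12,13,14,15,16,17); it reads the same forward and backward, and the interval DP gives dp[1][17] = 11.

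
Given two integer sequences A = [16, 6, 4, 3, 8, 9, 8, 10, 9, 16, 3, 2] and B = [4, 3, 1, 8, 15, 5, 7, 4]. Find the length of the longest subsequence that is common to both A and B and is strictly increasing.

2

A longest common strictly increasing subsequence is 4, 8 (length 2); it appears in order in both A and B, and no longer such subsequence exists.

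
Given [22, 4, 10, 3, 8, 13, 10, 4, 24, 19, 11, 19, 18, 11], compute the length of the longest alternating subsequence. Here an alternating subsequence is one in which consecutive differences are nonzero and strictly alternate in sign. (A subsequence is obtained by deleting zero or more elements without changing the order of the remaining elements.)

10

A longest alternating subsequence is 22, 4, 10, 3, 13, 10, 24, 11, 19, 18 (positions 1,2,3,4,6,7,9,11,12,13); its 9 consecutive differences strictly alternate in sign, and length 10 is optimal.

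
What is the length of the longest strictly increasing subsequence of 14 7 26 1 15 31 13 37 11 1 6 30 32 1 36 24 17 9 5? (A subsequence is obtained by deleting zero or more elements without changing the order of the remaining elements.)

5

One longest increasing subsequence is 14, 26, 31, 32, 36 (positions 1,3,6,13,15), of length 5; no longer one exists.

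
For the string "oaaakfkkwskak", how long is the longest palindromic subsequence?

One longest palindromic subsequence is akkkka (positions 4,5,7,8,11,12); it reads the same forward and backward, and the interval DP gives dp[1][13] = 6.

6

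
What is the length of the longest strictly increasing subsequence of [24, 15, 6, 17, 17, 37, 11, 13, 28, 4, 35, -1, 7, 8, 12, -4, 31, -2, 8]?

5

Let dp[i] be the longest increasing subsequence ending at position i. Then dp = [1, 1, 1, 2, 2, 3, 2, 3, 4, 1, 5, 1, 2, 3, 4, 1, 5, 2, 3].
The maximum is 5; one witness is 6, 11, 13, 28, 35 at positions 3,7,8,9,11.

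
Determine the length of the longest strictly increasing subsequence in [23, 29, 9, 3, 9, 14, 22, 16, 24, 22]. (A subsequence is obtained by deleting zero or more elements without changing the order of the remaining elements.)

5

Scanning left to right, the best length ending at each element is: 23→1, 29→2, 9→1, 3→1, 9→2, 14→3, 22→4, 16→4, 24→5, 22→5.
So the longest increasing subsequence has length 5, e.g. 3, 9, 14, 22, 24.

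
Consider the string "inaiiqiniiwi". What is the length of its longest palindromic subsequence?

Using dp[i][j] = 2 + dp[i+1][j−1] if the ends match, else max(dp[i+1][j], dp[i][j−1]):
dp[1][12] = 7. A witness is iiiniii at positions 1,5,7,8,9,10,12.

7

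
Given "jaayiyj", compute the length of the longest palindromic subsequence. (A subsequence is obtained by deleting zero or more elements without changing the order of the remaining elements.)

One longest palindromic subsequence is jyiyj (positions 1,4,5,6,7); it reads the same forward and backward, and the interval DP gives dp[1][7] = 5.

5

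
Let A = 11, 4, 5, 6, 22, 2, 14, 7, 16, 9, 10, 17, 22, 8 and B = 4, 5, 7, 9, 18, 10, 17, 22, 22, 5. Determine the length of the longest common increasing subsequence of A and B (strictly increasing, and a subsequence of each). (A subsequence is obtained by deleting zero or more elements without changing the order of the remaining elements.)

7

A longest common strictly increasing subsequence is 4, 5, 7, 9, 10, 17, 22 (length 7); it appears in order in both A and B, and no longer such subsequence exists.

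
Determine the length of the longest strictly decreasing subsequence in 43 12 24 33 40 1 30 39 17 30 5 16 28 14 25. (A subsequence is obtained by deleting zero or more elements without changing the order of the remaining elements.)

Scanning left to right, the best length ending at each element is: 43→1, 12→2, 24→2, 33→2, 40→2, 1→3, 30→3, 39→3, 17→4, 30→4, 5→5, 16→5, 28→5, 14→6, 25→6.
So the longest decreasing subsequence has length 6, e.g. 43, 33, 30, 17, 16, 14.

6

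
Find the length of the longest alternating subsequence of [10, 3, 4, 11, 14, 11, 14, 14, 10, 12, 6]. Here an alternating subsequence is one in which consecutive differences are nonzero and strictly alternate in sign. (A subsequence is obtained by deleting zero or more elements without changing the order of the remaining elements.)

8

Track the best alternating length ending on an up-step vs a down-step at each position: up/down = 1/1, 1/2, 3/2, 3/1, 3/1, 3/4, 5/1, 5/1, 3/6, 7/6, 3/8.
The maximum over both is 8; one such subsequence is 10, 3, 14, 11, 14, 10, 12, 6.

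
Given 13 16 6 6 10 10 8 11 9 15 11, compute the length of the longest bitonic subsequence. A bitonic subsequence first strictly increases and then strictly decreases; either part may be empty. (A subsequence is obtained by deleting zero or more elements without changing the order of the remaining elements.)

5

One longest bitonic subsequence is 6, 10, 11, 15, 11 (positions 3,5,8,10,11): it rises to 15 then falls. Length 5 is optimal.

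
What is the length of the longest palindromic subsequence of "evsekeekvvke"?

Using dp[i][j] = 2 + dp[i+1][j−1] if the ends match, else max(dp[i+1][j], dp[i][j−1]):
dp[1][12] = 8. A witness is evkeekve at positions 1,2,5,6,7,8,10,12.

8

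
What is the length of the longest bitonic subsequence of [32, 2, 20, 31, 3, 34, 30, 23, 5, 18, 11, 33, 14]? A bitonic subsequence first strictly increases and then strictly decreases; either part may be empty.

8

Let inc[i] be the LIS ending at i and dec[i] the longest strictly decreasing subsequence starting at i. inc = [1, 1, 2, 3, 2, 4, 3, 3, 3, 4, 4, 5, 5], dec = [6, 1, 3, 5, 1, 5, 4, 3, 1, 2, 1, 2, 1].
max_i inc[i]+dec[i]−1 = 8, with one witness 2, 20, 31, 34, 30, 23, 18, 14.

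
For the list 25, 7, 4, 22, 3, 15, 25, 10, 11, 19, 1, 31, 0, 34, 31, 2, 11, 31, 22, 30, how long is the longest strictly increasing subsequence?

Scanning left to right, the best length ending at each element is: 25→1, 7→1, 4→1, 22→2, 3→1, 15→2, 25→3, 10→2, 11→3, 19→4, 1→1, 31→5, 0→1, 34→6, 31→5, 2→2, 11→3, 31→5, 22→5, 30→6.
So the longest increasing subsequence has length 6, e.g. 7, 10, 11, 19, 31, 34.

6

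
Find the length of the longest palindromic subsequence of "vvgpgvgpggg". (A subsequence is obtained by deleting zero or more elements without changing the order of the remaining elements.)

7

One longest palindromic subsequence is gggpggg (positions 3,5,7,8,9,10,11); it reads the same forward and backward, and the interval DP gives dp[1][11] = 7.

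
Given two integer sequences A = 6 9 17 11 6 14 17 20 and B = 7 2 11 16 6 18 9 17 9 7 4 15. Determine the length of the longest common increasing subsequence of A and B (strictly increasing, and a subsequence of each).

For each value that appears in both, track the longest common increasing run ending there.
The best achievable length is 3; one witness is 6, 9, 17 (A-positions 1,2,3, B-positions 5,7,8).

3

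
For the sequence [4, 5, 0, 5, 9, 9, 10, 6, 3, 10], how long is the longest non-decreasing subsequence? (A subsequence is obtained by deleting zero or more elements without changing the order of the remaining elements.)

Let dp[i] be the longest non-decreasing subsequence ending at position i. Then dp = [1, 2, 1, 3, 4, 5, 6, 4, 2, 7].
The maximum is 7; one witness is 4, 5, 5, 9, 9, 10, 10 at positions 1,2,4,5,6,7,10.

7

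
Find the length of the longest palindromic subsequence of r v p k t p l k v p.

5

One longest palindromic subsequence is pklkp (positions 3,4,7,8,10); it reads the same forward and backward, and the interval DP gives dp[1][10] = 5.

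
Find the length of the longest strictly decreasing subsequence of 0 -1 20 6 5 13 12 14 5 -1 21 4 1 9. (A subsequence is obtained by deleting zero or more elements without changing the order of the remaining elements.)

6

One longest decreasing subsequence is 20, 13, 12, 5, 4, 1 (positions 3,6,7,9,12,13), of length 6; no longer one exists.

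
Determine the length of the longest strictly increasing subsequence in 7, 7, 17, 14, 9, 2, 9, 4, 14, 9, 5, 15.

4

Scanning left to right, the best length ending at each element is: 7→1, 7→1, 17→2, 14→2, 9→2, 2→1, 9→2, 4→2, 14→3, 9→3, 5→3, 15→4.
So the longest increasing subsequence has length 4, e.g. 7, 9, 14, 15.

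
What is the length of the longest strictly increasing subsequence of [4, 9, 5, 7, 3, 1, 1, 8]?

Scanning left to right, the best length ending at each element is: 4→1, 9→2, 5→2, 7→3, 3→1, 1→1, 1→1, 8→4.
So the longest increasing subsequence has length 4, e.g. 4, 5, 7, 8.

4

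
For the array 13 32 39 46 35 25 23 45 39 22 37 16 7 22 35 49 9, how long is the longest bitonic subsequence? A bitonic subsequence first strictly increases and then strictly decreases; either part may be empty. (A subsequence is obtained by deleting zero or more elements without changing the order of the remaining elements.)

10

Let inc[i] be the LIS ending at i and dec[i] the longest strictly decreasing subsequence starting at i. inc = [1, 2, 3, 4, 3, 2, 2, 4, 4, 2, 4, 2, 1, 3, 4, 5, 2], dec = [2, 6, 7, 7, 6, 5, 4, 5, 4, 3, 3, 2, 1, 2, 2, 2, 1].
max_i inc[i]+dec[i]−1 = 10, with one witness 13, 32, 39, 46, 35, 25, 23, 22, 16, 9.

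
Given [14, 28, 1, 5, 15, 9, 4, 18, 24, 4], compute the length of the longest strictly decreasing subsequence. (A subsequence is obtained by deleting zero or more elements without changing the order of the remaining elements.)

Scanning left to right, the best length ending at each element is: 14→1, 28→1, 1→2, 5→2, 15→2, 9→3, 4→4, 18→2, 24→2, 4→4.
So the longest decreasing subsequence has length 4, e.g. 28, 15, 9, 4.

4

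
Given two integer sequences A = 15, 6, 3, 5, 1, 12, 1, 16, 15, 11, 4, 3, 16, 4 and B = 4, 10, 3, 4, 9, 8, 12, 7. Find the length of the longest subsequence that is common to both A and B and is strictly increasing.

2

A longest common strictly increasing subsequence is 3, 4 (length 2); it appears in order in both A and B, and no longer such subsequence exists.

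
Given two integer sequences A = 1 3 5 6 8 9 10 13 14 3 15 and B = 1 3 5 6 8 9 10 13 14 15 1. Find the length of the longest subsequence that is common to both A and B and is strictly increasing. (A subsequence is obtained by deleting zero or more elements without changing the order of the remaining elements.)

10

A longest common strictly increasing subsequence is 1, 3, 5, 6, 8, 9, 10, 13, 14, 15 (length 10); it appears in order in both A and B, and no longer such subsequence exists.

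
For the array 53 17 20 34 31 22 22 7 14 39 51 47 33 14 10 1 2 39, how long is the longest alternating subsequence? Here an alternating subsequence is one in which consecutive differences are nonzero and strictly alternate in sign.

Track the best alternating length ending on an up-step vs a down-step at each position: up/down = 1/1, 1/2, 3/2, 3/2, 3/4, 3/4, 3/4, 1/4, 5/4, 5/2, 5/2, 5/6, 5/6, 5/6, 5/6, 1/6, 7/6, 7/6.
The maximum over both is 7; one such subsequence is 53, 17, 20, 7, 14, 1, 2.

7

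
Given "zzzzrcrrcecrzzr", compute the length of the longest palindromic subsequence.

10

Using dp[i][j] = 2 + dp[i+1][j−1] if the ends match, else max(dp[i+1][j], dp[i][j−1]):
dp[1][15] = 10. A witness is zzrcrrcrzz at positions 3,4,5,6,7,8,11,12,13,14.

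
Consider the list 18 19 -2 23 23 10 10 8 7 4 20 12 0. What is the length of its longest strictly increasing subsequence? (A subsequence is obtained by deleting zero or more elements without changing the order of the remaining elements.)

3

Scanning left to right, the best length ending at each element is: 18→1, 19→2, -2→1, 23→3, 23→3, 10→2, 10→2, 8→2, 7→2, 4→2, 20→3, 12→3, 0→2.
So the longest increasing subsequence has length 3, e.g. 18, 19, 23.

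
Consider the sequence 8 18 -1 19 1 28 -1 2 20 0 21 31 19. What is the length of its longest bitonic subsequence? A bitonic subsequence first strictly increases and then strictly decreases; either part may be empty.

One longest bitonic subsequence is 8, 18, 19, 20, 21, 31, 19 (positions 1,2,4,9,11,12,13): it rises to 31 then falls. Length 7 is optimal.

7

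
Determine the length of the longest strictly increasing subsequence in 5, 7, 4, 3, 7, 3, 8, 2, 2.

Scanning left to right, the best length ending at each element is: 5→1, 7→2, 4→1, 3→1, 7→2, 3→1, 8→3, 2→1, 2→1.
So the longest increasing subsequence has length 3, e.g. 5, 7, 8.

3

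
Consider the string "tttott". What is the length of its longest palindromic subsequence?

5

Using dp[i][j] = 2 + dp[i+1][j−1] if the ends match, else max(dp[i+1][j], dp[i][j−1]):
dp[1][6] = 5. A witness is ttott at positions 1,2,4,5,6.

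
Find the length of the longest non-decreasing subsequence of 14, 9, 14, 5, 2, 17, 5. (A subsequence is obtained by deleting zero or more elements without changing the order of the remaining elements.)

3

One longest non-decreasing subsequence is 14, 14, 17 (positions 1,3,6), of length 3; no longer one exists.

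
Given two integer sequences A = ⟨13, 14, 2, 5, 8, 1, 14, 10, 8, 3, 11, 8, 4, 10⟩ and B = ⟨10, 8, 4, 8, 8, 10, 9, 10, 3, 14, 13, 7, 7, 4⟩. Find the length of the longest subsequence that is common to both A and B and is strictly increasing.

2

A longest common strictly increasing subsequence is 8, 10 (length 2); it appears in order in both A and B, and no longer such subsequence exists.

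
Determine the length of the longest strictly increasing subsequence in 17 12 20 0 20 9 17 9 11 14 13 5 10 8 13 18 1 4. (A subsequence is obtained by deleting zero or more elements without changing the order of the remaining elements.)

Scanning left to right, the best length ending at each element is: 17→1, 12→1, 20→2, 0→1, 20→2, 9→2, 17→3, 9→2, 11→3, 14→4, 13→4, 5→2, 10→3, 8→3, 13→4, 18→5, 1→2, 4→3.
So the longest increasing subsequence has length 5, e.g. 0, 9, 11, 14, 18.

5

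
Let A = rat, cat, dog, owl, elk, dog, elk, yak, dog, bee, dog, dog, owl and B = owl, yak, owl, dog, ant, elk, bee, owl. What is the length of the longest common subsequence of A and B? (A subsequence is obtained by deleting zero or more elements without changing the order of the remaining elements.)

5

Backtracking the LCS table gives one alignment: owl (A4,B3) → dog (A6,B4) → elk (A7,B6) → bee (A10,B7) → owl (A13,B8).
So the longest common subsequence has length 5.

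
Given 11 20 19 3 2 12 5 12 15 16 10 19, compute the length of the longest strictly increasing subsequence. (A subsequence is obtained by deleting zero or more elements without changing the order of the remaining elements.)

Scanning left to right, the best length ending at each element is: 11→1, 20→2, 19→2, 3→1, 2→1, 12→2, 5→2, 12→3, 15→4, 16→5, 10→3, 19→6.
So the longest increasing subsequence has length 6, e.g. 3, 5, 12, 15, 16, 19.

6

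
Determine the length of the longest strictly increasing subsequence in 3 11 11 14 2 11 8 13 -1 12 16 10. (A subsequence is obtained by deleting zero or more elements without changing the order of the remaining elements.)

4

Scanning left to right, the best length ending at each element is: 3→1, 11→2, 11→2, 14→3, 2→1, 11→2, 8→2, 13→3, -1→1, 12→3, 16→4, 10→3.
So the longest increasing subsequence has length 4, e.g. 3, 11, 14, 16.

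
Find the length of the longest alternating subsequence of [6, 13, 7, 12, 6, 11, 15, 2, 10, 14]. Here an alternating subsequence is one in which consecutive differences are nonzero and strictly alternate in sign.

A longest alternating subsequence is 6, 13, 7, 12, 6, 11, 2, 10 (positions 1,2,3,4,5,6,8,9); its 7 consecutive differences strictly alternate in sign, and length 8 is optimal.

8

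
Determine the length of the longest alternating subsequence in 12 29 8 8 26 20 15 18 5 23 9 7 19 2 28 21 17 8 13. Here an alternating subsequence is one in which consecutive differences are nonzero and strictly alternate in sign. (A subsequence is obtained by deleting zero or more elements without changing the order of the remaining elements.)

14

Track the best alternating length ending on an up-step vs a down-step at each position: up/down = 1/1, 2/1, 1/3, 1/3, 4/3, 4/5, 4/5, 6/5, 1/7, 8/5, 8/9, 8/9, 10/9, 1/11, 12/3, 12/13, 12/13, 12/13, 14/13.
The maximum over both is 14; one such subsequence is 12, 29, 8, 26, 15, 18, 5, 23, 9, 19, 2, 28, 8, 13.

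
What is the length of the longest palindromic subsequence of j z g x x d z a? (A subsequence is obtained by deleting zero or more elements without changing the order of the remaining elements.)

One longest palindromic subsequence is zxxz (positions 2,4,5,7); it reads the same forward and backward, and the interval DP gives dp[1][8] = 4.

4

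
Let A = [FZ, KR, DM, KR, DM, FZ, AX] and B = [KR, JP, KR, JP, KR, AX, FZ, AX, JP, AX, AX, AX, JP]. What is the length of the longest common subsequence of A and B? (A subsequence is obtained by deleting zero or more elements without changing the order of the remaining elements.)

Backtracking the LCS table gives one alignment: KR (A2,B3) → KR (A4,B5) → FZ (A6,B7) → AX (A7,B12).
So the longest common subsequence has length 4.

4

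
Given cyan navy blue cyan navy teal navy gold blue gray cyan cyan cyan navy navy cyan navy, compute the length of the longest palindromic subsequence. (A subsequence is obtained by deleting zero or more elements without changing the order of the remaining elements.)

11

One longest palindromic subsequence is navy cyan navy navy cyan cyan cyan navy navy cyan navy (positions 2,4,5,7,11,12,13,14,15,16,17); it reads the same forward and backward, and the interval DP gives dp[1][17] = 11.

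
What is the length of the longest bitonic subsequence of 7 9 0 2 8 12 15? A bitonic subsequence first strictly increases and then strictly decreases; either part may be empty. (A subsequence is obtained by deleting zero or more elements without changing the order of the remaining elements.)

5

Let inc[i] be the LIS ending at i and dec[i] the longest strictly decreasing subsequence starting at i. inc = [1, 2, 1, 2, 3, 4, 5], dec = [2, 2, 1, 1, 1, 1, 1].
max_i inc[i]+dec[i]−1 = 5, with one witness 0, 2, 8, 12, 15.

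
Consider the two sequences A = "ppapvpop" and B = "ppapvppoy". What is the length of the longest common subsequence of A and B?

Backtracking the LCS table gives one alignment: p (A1,B1) → p (A2,B2) → a (A3,B3) → p (A4,B4) → v (A5,B5) → p (A6,B7) → o (A7,B8).
So the longest common subsequence has length 7.

7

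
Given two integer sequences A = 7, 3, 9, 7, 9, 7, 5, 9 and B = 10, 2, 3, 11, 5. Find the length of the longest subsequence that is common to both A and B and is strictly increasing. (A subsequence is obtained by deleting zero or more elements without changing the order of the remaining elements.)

2

For each value that appears in both, track the longest common increasing run ending there.
The best achievable length is 2; one witness is 3, 5 (A-positions 2,7, B-positions 3,5).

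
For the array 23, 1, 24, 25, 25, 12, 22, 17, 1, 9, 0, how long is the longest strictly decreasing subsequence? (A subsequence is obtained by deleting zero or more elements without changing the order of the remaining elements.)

Let dp[i] be the longest decreasing subsequence ending at position i. Then dp = [1, 2, 1, 1, 1, 2, 2, 3, 4, 4, 5].
The maximum is 5; one witness is 23, 22, 17, 1, 0 at positions 1,7,8,9,11.

5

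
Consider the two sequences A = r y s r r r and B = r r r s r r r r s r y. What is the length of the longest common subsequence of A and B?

Backtracking the LCS table gives one alignment: r (A1,B3) → s (A3,B4) → r (A4,B7) → r (A5,B8) → r (A6,B10).
So the longest common subsequence has length 5.

5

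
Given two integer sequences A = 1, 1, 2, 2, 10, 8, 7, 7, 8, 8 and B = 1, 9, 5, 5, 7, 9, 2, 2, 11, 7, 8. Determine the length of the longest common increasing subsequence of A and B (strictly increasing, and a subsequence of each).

For each value that appears in both, track the longest common increasing run ending there.
The best achievable length is 4; one witness is 1, 2, 7, 8 (A-positions 1,3,7,9, B-positions 1,7,10,11).

4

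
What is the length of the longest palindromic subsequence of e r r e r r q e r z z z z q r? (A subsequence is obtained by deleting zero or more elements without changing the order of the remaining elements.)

Using dp[i][j] = 2 + dp[i+1][j−1] if the ends match, else max(dp[i+1][j], dp[i][j−1]):
dp[1][15] = 8. A witness is rqzzzzqr at positions 2,7,10,11,12,13,14,15.

8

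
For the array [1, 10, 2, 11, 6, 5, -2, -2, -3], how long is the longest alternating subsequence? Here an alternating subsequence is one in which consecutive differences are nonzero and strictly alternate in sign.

5

Track the best alternating length ending on an up-step vs a down-step at each position: up/down = 1/1, 2/1, 2/3, 4/1, 4/5, 4/5, 1/5, 1/5, 1/5.
The maximum over both is 5; one such subsequence is 1, 10, 2, 11, 6.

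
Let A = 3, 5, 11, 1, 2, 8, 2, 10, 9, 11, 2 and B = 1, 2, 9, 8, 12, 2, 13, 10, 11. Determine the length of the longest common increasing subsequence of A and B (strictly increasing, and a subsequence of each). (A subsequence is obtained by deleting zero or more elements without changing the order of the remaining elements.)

For each value that appears in both, track the longest common increasing run ending there.
The best achievable length is 5; one witness is 1, 2, 8, 10, 11 (A-positions 4,5,6,8,10, B-positions 1,2,4,8,9).

5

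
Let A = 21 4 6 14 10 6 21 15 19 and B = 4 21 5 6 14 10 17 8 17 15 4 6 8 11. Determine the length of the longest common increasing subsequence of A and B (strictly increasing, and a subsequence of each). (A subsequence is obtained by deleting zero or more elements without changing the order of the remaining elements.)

4

For each value that appears in both, track the longest common increasing run ending there.
The best achievable length is 4; one witness is 4, 6, 14, 15 (A-positions 2,3,4,8, B-positions 1,4,5,10).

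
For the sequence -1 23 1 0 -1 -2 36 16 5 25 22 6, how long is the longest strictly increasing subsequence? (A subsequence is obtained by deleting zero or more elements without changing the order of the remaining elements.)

Scanning left to right, the best length ending at each element is: -1→1, 23→2, 1→2, 0→2, -1→1, -2→1, 36→3, 16→3, 5→3, 25→4, 22→4, 6→4.
So the longest increasing subsequence has length 4, e.g. -1, 1, 16, 25.

4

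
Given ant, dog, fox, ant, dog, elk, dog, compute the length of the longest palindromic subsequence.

3

One longest palindromic subsequence is dog elk dog (positions 2,6,7); it reads the same forward and backward, and the interval DP gives dp[1][7] = 3.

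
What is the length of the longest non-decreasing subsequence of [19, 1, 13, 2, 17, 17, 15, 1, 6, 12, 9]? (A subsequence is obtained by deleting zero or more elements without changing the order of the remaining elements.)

Scanning left to right, the best length ending at each element is: 19→1, 1→1, 13→2, 2→2, 17→3, 17→4, 15→3, 1→2, 6→3, 12→4, 9→4.
So the longest non-decreasing subsequence has length 4, e.g. 1, 13, 17, 17.

4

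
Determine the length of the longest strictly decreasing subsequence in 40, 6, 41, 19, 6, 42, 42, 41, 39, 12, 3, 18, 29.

One longest decreasing subsequence is 42, 41, 39, 12, 3 (positions 6,8,9,10,11), of length 5; no longer one exists.

5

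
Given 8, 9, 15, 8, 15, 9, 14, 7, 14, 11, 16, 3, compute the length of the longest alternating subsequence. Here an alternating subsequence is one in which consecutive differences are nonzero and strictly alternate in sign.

Track the best alternating length ending on an up-step vs a down-step at each position: up/down = 1/1, 2/1, 2/1, 1/3, 4/1, 4/5, 6/5, 1/7, 8/5, 8/9, 10/1, 1/11.
The maximum over both is 11; one such subsequence is 8, 9, 8, 15, 9, 14, 7, 14, 11, 16, 3.

11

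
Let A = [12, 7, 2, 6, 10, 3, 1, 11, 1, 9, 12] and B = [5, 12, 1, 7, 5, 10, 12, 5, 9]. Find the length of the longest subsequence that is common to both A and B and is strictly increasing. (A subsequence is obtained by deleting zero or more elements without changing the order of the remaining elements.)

A longest common strictly increasing subsequence is 7, 10, 12 (length 3); it appears in order in both A and B, and no longer such subsequence exists.

3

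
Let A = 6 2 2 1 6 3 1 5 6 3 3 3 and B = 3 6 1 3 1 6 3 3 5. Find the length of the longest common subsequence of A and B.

7

A longest common subsequence is 6, 1, 3, 1, 6, 3, 3 (length 7); the LCS DP confirms no longer common subsequence exists.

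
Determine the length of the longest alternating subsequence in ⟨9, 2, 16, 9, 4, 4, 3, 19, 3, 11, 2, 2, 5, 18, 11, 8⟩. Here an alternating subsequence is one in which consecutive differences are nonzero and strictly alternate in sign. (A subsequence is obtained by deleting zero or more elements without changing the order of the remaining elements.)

Track the best alternating length ending on an up-step vs a down-step at each position: up/down = 1/1, 1/2, 3/1, 3/4, 3/4, 3/4, 3/4, 5/1, 3/6, 7/6, 1/8, 1/8, 9/8, 9/6, 9/10, 9/10.
The maximum over both is 10; one such subsequence is 9, 2, 16, 9, 19, 3, 11, 2, 18, 11.

10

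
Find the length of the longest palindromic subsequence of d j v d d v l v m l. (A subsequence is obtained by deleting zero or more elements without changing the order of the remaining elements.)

One longest palindromic subsequence is vddv (positions 3,4,5,8); it reads the same forward and backward, and the interval DP gives dp[1][10] = 4.

4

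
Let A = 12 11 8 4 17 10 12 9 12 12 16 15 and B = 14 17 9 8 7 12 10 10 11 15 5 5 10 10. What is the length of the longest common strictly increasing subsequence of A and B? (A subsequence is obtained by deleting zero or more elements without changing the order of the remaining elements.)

For each value that appears in both, track the longest common increasing run ending there.
The best achievable length is 3; one witness is 8, 12, 15 (A-positions 3,7,12, B-positions 4,6,10).

3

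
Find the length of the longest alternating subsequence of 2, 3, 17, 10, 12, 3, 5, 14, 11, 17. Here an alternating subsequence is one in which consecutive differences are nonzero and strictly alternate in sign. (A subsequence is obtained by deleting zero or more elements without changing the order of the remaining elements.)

A longest alternating subsequence is 2, 17, 10, 12, 3, 14, 11, 17 (positions 1,3,4,5,6,8,9,10); its 7 consecutive differences strictly alternate in sign, and length 8 is optimal.

8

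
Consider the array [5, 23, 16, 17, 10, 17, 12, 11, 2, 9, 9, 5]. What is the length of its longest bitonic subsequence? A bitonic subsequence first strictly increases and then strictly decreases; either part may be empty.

Let inc[i] be the LIS ending at i and dec[i] the longest strictly decreasing subsequence starting at i. inc = [1, 2, 2, 3, 2, 3, 3, 3, 1, 2, 2, 2], dec = [2, 6, 5, 5, 3, 5, 4, 3, 1, 2, 2, 1].
max_i inc[i]+dec[i]−1 = 7, with one witness 5, 23, 17, 12, 11, 9, 5.

7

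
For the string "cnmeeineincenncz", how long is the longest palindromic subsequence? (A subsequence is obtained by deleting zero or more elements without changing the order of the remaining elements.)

9

One longest palindromic subsequence is cnnecennc (positions 1,2,7,8,11,12,13,14,15); it reads the same forward and backward, and the interval DP gives dp[1][16] = 9.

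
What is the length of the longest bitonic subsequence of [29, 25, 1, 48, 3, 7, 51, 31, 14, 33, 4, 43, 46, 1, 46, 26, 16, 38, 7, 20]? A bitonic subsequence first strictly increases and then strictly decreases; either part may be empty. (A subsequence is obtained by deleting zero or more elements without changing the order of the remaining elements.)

Let inc[i] be the LIS ending at i and dec[i] the longest strictly decreasing subsequence starting at i. inc = [1, 1, 1, 2, 2, 3, 4, 4, 4, 5, 3, 6, 7, 1, 7, 5, 5, 6, 4, 6], dec = [5, 4, 1, 5, 2, 3, 5, 4, 3, 4, 2, 4, 4, 1, 4, 3, 2, 2, 1, 1].
max_i inc[i]+dec[i]−1 = 10, with one witness 1, 3, 7, 31, 33, 43, 46, 26, 16, 7.

10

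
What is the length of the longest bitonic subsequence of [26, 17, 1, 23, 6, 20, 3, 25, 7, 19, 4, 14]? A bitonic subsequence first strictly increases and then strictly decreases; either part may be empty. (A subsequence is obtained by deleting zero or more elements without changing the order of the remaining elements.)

One longest bitonic subsequence is 1, 6, 20, 25, 19, 14 (positions 3,5,6,8,10,12): it rises to 25 then falls. Length 6 is optimal.

6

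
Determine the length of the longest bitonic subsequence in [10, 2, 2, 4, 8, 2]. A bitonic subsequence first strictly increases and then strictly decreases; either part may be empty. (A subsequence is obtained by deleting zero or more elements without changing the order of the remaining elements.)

4

One longest bitonic subsequence is 2, 4, 8, 2 (positions 2,4,5,6): it rises to 8 then falls. Length 4 is optimal.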